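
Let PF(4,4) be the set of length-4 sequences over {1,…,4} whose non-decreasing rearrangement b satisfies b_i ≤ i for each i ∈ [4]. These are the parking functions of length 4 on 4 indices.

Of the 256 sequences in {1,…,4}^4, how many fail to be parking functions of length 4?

|PF(4,4)| = (5−4)·5^(4−1) = 1×125 = 125 (Konheim–Weiss)
One tuple (3,2,3,3) → sorted (2,3,3,3): b_1=2>1, not a PF.
4^4 − 125 = 256 − 125 = 131

131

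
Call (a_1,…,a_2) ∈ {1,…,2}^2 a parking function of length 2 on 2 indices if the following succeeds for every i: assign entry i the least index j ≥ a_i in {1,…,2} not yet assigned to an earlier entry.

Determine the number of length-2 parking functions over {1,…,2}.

3

Count = 1·3^1 = 1·3 = 3 (Konheim–Weiss)
Example (1,2) → sorted (1,2): b_i ≤ i ∀i, a PF.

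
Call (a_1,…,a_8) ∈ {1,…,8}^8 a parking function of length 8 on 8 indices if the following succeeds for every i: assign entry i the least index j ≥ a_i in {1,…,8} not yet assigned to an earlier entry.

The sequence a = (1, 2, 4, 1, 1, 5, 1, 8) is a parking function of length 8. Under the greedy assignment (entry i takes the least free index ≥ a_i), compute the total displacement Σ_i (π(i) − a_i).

Σπ(i) = 1+…+8 = 36; Σa = 1+2+4+1+1+5+1+8 = 23; disp = 36−23 = 13.

13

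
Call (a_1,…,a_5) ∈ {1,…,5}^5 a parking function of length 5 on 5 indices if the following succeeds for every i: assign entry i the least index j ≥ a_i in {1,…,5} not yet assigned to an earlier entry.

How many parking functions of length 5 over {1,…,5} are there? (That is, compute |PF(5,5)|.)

1296

|PF(5,5)| = (6−5)·6^(5−1) = 1 · 1296 = 1296
E.g. (2,4,5,3,1) → sorted (1,2,3,4,5): b_i ≤ i ∀i, a PF.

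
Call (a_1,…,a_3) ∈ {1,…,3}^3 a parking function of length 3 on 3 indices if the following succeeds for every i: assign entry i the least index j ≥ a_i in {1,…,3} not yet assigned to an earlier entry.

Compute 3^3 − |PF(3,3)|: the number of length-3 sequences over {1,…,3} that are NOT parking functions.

|PF(3,3)| = (4−3)·4^(3−1) = 1×16 = 16 (Pollak)
One tuple (3,1,3) → sorted (1,3,3): b_2=3>2, not a PF.
Total 27; non-PF = 27−16 = 11

11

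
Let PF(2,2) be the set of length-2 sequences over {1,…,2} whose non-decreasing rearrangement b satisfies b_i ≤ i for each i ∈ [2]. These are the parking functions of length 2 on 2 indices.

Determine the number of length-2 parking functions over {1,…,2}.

|PF(2,2)| = (3−2)·3^(2−1) = 1·3 = 3 [KW]
Example (2,1) → sorted (1,2): b_i ≤ i ∀i, a PF.

3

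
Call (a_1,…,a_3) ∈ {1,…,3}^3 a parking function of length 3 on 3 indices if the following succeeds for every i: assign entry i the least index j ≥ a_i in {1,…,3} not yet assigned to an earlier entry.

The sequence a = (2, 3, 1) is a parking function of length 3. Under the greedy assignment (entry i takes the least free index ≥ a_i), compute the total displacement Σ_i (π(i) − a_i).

Σπ = 3·4/2 = 6 (π permutes [3]); Σa = 2+3+1 = 6; disp = 6−6 = 0.

0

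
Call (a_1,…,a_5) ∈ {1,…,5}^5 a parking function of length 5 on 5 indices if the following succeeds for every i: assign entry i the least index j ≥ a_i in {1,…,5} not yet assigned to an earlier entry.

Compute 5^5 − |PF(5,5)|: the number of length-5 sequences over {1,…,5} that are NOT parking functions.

1829

#PF = (5−5+1)·(5+1)^(5−1) = 1 · 1296 = 1296
Example (5,5,3,5,3) → sorted (3,3,5,5,5): b_1=3>1, not a PF.
5^5 − 1296 = 3125 − 1296 = 1829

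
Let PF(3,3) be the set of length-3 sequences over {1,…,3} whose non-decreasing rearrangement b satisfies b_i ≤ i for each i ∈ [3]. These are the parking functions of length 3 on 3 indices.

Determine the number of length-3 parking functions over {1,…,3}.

16

Count = 1·4^2 = 1 · 16 = 16 [KW]
Check (2,2,1) → sorted (1,2,2): b_i ≤ i ∀i, a PF.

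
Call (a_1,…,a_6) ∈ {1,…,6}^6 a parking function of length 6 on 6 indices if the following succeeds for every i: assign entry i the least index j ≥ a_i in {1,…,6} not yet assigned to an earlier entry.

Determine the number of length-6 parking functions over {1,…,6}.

|PF| = (7−6)·7^(6−1) = 1×16807 = 16807 [KW]
E.g. (4,1,3,5,5,2) → sorted (1,2,3,4,5,5): b_i ≤ i ∀i, a PF.

16807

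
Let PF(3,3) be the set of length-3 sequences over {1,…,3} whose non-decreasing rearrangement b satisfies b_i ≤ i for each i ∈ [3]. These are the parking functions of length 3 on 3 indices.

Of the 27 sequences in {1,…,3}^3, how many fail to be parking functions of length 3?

11

Count = (4−3)·4^(3−1) = 1·16 = 16
Check (3,3,3) → sorted (3,3,3): b_1=3>1, not a PF.
So 27 − 16 = 11 fail.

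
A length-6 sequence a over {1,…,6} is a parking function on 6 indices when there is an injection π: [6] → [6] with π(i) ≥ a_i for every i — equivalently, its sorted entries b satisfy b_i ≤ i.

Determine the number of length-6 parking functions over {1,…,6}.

16807

#PF = (6−6+1)·(6+1)^(6−1) = 1·16807 = 16807 (Pollak)
Example (1,5,2,4,3,2) → sorted (1,2,2,3,4,5): b_i ≤ i ∀i, a PF.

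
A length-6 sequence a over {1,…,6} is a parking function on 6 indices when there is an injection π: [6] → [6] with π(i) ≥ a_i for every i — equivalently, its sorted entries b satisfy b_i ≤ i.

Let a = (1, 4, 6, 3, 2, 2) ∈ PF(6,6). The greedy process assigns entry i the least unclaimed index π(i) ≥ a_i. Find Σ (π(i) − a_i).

Σπ = 21 ({1..6} each once); Σa = 1+4+6+3+2+2 = 18; disp = 21−18 = 3.

3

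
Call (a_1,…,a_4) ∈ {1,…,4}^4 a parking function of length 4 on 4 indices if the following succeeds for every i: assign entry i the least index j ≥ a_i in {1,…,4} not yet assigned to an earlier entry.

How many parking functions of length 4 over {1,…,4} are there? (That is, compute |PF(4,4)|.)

125

Count = (5−4)·5^(4−1) = 1·125 = 125 (Pollak)
Check (1,4,1,2) → sorted (1,1,2,4): b_i ≤ i ∀i, a PF.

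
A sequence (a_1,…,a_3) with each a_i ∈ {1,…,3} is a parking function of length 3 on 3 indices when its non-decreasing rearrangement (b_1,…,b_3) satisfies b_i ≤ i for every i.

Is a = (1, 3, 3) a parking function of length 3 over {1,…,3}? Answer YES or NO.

Sorted: b = (1, 3, 3).
  b_1=1 ≤ 1
  b_2=3 > 2
  fails at i=2 ⇒ NO

NO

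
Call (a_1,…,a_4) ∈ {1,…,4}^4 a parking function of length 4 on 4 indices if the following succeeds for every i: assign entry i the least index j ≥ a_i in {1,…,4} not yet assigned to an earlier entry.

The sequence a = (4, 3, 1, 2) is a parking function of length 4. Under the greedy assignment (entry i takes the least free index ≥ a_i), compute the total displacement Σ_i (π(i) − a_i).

0

Σπ = 4·5/2 = 10 (π permutes [4]); Σa = 4+3+1+2 = 10; disp = 10−10 = 0.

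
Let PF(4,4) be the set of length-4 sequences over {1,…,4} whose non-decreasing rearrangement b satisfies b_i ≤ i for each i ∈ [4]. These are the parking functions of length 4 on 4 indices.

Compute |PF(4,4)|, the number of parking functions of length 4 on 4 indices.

125

#PF = 1·5^3 = 1 · 125 = 125 (Pollak)
Check (1,4,2,3) → sorted (1,2,3,4): b_i ≤ i ∀i, a PF.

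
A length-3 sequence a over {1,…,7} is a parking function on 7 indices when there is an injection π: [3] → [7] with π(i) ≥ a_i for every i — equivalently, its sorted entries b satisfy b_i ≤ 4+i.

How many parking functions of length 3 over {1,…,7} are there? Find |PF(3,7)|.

|PF(3,7)| = (8−3)·8^(3−1) = 5×64 = 320 (Pollak)
One tuple (7,1,2) → sorted (1,2,7): b_i ≤ 4+i ∀i, a PF.

320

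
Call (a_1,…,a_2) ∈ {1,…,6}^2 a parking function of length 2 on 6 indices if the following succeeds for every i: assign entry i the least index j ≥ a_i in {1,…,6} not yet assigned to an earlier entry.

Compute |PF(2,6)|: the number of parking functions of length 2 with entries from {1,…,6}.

35

#PF = 5·7^1 = 5×7 = 35
E.g. (4,1) → sorted (1,4): b_i ≤ 4+i ∀i, a PF.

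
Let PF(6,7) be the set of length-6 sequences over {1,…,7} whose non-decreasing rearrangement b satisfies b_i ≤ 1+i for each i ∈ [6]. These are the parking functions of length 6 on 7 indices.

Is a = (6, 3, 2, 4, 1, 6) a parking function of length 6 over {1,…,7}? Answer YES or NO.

YES

Order a: b = (1, 2, 3, 4, 6, 6).
  b_1=1 ≤ 2
  b_2=2 ≤ 3
  b_3=3 ≤ 4
  b_4=4 ≤ 5
  b_5=6 ≤ 6
  b_6=6 ≤ 7
All bounds hold ⇒ YES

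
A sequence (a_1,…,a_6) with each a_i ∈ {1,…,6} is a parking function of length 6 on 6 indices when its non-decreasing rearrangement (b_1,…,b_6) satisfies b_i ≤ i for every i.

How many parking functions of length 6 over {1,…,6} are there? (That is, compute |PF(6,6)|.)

Count = (6−6+1)·(6+1)^(6−1) = 1·16807 = 16807 [KW]
One tuple (1,3,6,2,1,5) → sorted (1,1,2,3,5,6): b_i ≤ i ∀i, a PF.

16807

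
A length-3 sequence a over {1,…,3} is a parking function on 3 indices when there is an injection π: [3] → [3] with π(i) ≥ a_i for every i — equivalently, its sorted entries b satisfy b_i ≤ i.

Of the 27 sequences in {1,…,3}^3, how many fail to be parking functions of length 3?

11

#PF = (3−3+1)·(3+1)^(3−1) = 1 · 16 = 16 (Pollak)
One tuple (2,3,3) → sorted (2,3,3): b_1=2>1, not a PF.
Total 27; non-PF = 27−16 = 11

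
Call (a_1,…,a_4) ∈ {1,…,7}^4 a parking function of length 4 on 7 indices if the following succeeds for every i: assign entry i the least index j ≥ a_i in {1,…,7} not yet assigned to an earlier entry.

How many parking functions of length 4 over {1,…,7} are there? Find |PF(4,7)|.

#PF = (7−4+1)·(7+1)^(4−1) = 4·512 = 2048
E.g. (3,5,2,4) → sorted (2,3,4,5): b_i ≤ 3+i ∀i, a PF.

2048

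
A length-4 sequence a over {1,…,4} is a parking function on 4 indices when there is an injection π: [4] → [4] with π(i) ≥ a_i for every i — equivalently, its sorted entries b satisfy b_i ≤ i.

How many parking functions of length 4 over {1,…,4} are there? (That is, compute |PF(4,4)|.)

125

Count = (4−4+1)·(4+1)^(4−1) = 1×125 = 125 [KW]
One tuple (2,1,2,3) → sorted (1,2,2,3): b_i ≤ i ∀i, a PF.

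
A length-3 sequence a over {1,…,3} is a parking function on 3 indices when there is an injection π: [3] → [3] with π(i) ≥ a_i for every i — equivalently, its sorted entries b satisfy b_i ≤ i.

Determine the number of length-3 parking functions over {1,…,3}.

16

#PF = (4−3)·4^(3−1) = 1 · 16 = 16 (Konheim–Weiss)
E.g. (2,2,1) → sorted (1,2,2): b_i ≤ i ∀i, a PF.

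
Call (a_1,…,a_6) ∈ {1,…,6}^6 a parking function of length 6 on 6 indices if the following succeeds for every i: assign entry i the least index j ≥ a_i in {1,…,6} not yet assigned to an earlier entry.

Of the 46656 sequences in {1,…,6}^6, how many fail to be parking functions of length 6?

#PF = (6+1−6)·(6+1)^{6−1} = 1·16807 = 16807 (Konheim–Weiss)
E.g. (6,4,6,4,6,2) → sorted (2,4,4,6,6,6): b_1=2>1, not a PF.
Total 46656; non-PF = 46656−16807 = 29849

29849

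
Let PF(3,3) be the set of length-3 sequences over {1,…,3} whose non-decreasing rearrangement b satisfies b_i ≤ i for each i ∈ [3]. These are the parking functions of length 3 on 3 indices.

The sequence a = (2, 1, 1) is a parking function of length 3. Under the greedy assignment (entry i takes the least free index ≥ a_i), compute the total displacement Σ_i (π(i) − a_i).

2

Σπ = 3·4/2 = 6 (π permutes [3]); Σa = 2+1+1 = 4; disp = 6−4 = 2.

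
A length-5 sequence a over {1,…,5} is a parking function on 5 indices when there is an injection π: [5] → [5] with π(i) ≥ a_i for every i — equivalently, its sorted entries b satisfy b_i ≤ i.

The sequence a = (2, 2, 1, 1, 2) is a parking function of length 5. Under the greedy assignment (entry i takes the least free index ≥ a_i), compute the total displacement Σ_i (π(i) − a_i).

7

Σπ(i) = 1+…+5 = 15; Σa = 2+2+1+1+2 = 8; disp = 15−8 = 7.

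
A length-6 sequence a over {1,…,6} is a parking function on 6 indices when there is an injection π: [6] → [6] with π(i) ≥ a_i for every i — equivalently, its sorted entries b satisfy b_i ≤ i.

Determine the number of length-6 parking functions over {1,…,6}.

|PF| = (7−6)·7^(6−1) = 1·16807 = 16807 [KW]
Check (5,5,2,4,1,3) → sorted (1,2,3,4,5,5): b_i ≤ i ∀i, a PF.

16807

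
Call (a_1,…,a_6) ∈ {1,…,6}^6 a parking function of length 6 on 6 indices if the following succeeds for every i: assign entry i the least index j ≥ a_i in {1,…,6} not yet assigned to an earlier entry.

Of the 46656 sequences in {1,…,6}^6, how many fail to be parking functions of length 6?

|PF(6,6)| = (6+1−6)·(6+1)^{6−1} = 1 · 16807 = 16807 (Pollak)
Check (6,6,1,5,4,4) → sorted (1,4,4,5,6,6): b_2=4>2, not a PF.
So 46656 − 16807 = 29849 fail.

29849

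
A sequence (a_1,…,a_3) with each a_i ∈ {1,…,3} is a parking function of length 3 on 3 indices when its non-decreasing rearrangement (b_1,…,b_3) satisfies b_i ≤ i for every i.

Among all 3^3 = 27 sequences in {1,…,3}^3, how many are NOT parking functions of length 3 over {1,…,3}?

11

Count = (3−3+1)·(3+1)^(3−1) = 1×16 = 16
E.g. (3,2,3) → sorted (2,3,3): b_1=2>1, not a PF.
So 27 − 16 = 11 fail.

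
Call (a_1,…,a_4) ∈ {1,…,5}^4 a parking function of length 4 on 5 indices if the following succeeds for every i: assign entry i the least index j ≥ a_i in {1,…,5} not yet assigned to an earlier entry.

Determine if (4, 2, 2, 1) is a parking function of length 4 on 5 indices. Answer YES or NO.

YES

Sorted: b = (1, 2, 2, 4).
  b_1=1 ≤ 2
  b_2=2 ≤ 3
  b_3=2 ≤ 4
  b_4=4 ≤ 5
All bounds hold ⇒ YES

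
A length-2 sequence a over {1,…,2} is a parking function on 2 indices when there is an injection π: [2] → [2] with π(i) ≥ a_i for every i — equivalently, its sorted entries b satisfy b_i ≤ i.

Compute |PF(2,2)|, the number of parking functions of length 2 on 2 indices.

Count = (3−2)·3^(2−1) = 1×3 = 3
E.g. (1,1) → sorted (1,1): b_i ≤ i ∀i, a PF.

3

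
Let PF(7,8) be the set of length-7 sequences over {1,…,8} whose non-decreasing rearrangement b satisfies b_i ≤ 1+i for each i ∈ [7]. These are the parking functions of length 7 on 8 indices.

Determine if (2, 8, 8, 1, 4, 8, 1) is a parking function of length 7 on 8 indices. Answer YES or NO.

Rearranged: b = (1, 1, 2, 4, 8, 8, 8).
  b_1=1 ≤ 2
  b_2=1 ≤ 3
  b_3=2 ≤ 4
  b_4=4 ≤ 5
  b_5=8 > 6
  fails at i=5 ⇒ NO

NO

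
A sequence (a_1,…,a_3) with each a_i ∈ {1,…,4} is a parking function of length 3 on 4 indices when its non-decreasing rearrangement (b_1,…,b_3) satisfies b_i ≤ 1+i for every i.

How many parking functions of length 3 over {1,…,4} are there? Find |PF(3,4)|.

50

#PF = (4−3+1)·(4+1)^(3−1) = 2×25 = 50
Example (1,2,4) → sorted (1,2,4): b_i ≤ 1+i ∀i, a PF.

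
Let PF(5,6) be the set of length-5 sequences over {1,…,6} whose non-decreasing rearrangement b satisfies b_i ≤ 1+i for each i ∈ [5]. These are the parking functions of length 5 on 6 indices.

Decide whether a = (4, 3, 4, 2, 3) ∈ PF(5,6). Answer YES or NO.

Rearranged: b = (2, 3, 3, 4, 4).
  b_1=2 ≤ 2
  b_2=3 ≤ 3
  b_3=3 ≤ 4
  b_4=4 ≤ 5
  b_5=4 ≤ 6
All bounds hold ⇒ YES

YES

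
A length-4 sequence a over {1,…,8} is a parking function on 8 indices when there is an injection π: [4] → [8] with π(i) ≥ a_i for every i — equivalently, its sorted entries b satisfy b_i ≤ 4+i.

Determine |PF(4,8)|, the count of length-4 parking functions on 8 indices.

3645

|PF(4,8)| = 5·9^3 = 5·729 = 3645 (Pollak)
Check (7,2,3,1) → sorted (1,2,3,7): b_i ≤ 4+i ∀i, a PF.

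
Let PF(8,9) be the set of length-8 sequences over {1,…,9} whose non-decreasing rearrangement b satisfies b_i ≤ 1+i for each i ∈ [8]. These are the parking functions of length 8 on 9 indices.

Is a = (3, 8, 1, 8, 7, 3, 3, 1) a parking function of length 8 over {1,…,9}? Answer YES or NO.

Order a: b = (1, 1, 3, 3, 3, 7, 8, 8).
  b_1=1 ≤ 2
  b_2=1 ≤ 3
  b_3=3 ≤ 4
  b_4=3 ≤ 5
  b_5=3 ≤ 6
  b_6=7 ≤ 7
  b_7=8 ≤ 8
  b_8=8 ≤ 9
All bounds hold ⇒ YES

YES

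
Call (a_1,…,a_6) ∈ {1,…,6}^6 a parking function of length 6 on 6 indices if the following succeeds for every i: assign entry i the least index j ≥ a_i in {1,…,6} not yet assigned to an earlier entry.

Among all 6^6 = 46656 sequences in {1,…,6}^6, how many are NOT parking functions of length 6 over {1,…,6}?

#PF = 1·7^5 = 1 · 16807 = 16807 (Pollak)
One tuple (3,4,4,6,6,4) → sorted (3,4,4,4,6,6): b_1=3>1, not a PF.
Total 46656; non-PF = 46656−16807 = 29849

29849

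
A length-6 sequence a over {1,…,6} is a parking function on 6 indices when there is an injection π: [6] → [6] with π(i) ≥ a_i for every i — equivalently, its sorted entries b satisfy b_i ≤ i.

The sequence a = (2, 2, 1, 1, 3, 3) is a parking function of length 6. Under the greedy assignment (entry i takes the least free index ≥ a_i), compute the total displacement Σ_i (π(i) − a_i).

Σπ = 6·7/2 = 21 (π permutes [6]); Σa = 2+2+1+1+3+3 = 12; disp = 21−12 = 9.

9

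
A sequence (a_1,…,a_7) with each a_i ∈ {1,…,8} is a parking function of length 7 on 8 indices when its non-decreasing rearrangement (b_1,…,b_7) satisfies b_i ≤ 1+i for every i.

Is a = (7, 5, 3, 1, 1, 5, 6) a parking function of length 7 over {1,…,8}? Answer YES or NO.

YES

Order a: b = (1, 1, 3, 5, 5, 6, 7).
  b_1=1 ≤ 2
  b_2=1 ≤ 3
  b_3=3 ≤ 4
  b_4=5 ≤ 5
  b_5=5 ≤ 6
  b_6=6 ≤ 7
  b_7=7 ≤ 8
All bounds hold ⇒ YES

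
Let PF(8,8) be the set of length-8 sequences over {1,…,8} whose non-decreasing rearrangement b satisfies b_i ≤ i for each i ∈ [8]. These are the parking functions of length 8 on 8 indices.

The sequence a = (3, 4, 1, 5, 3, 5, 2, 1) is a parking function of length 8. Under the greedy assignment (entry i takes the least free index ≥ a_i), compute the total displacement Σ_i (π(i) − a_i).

Σπ(i) = 1+…+8 = 36; Σa = 3+4+1+5+3+5+2+1 = 24; disp = 36−24 = 12.

12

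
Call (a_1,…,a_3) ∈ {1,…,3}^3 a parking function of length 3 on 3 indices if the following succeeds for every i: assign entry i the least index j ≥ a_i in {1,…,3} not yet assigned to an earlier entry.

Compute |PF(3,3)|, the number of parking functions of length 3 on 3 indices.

|PF| = (4−3)·4^(3−1) = 1 · 16 = 16 (Pollak)
E.g. (3,1,2) → sorted (1,2,3): b_i ≤ i ∀i, a PF.

16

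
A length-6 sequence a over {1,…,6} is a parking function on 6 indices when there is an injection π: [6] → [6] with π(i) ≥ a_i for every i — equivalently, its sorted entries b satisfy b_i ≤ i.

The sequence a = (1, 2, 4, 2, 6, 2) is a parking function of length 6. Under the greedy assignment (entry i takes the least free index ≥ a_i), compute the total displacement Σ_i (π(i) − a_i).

Σπ = 21 ({1..6} each once); Σa = 1+2+4+2+6+2 = 17; disp = 21−17 = 4.

4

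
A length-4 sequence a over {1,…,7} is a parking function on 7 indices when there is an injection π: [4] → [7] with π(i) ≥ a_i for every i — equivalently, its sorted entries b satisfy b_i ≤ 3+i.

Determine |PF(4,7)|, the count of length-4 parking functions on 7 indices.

2048

|PF(4,7)| = (7+1−4)·(7+1)^{4−1} = 4 · 512 = 2048 [KW]
Check (5,2,6,7) → sorted (2,5,6,7): b_i ≤ 3+i ∀i, a PF.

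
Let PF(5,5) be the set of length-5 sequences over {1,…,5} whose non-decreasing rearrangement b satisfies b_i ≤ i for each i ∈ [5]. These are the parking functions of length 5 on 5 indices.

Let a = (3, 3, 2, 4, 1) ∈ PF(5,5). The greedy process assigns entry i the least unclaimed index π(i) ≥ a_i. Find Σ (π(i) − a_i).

Σπ(i) = 1+…+5 = 15; Σa = 3+3+2+4+1 = 13; disp = 15−13 = 2.

2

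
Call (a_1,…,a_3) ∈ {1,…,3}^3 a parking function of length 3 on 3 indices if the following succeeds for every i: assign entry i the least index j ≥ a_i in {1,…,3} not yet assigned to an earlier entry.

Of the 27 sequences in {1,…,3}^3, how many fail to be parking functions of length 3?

11

|PF| = (3−3+1)·(3+1)^(3−1) = 1·16 = 16 (Konheim–Weiss)
One tuple (2,2,2) → sorted (2,2,2): b_1=2>1, not a PF.
So 27 − 16 = 11 fail.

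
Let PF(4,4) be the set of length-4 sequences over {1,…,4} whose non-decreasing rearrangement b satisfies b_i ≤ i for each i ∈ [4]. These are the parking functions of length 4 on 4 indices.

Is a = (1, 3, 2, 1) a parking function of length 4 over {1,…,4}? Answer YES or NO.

YES

Order a: b = (1, 1, 2, 3).
  b_1=1 ≤ 1
  b_2=1 ≤ 2
  b_3=2 ≤ 3
  b_4=3 ≤ 4
All bounds hold ⇒ YES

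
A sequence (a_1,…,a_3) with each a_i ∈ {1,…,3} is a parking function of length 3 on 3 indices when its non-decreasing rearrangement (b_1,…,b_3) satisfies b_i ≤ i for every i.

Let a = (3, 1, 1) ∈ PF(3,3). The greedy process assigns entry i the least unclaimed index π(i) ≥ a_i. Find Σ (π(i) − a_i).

Σπ(i) = 1+…+3 = 6; Σa = 3+1+1 = 5; disp = 6−5 = 1.

1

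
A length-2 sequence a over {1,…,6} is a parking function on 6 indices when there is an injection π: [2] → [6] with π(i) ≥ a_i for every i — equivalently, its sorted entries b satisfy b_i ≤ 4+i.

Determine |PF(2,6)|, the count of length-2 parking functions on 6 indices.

|PF| = 5·7^1 = 5·7 = 35 (Konheim–Weiss)
Check (5,5) → sorted (5,5): b_i ≤ 4+i ∀i, a PF.

35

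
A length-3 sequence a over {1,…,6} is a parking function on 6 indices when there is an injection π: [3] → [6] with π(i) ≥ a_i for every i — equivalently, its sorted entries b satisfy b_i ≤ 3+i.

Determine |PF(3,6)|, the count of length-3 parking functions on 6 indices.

196

#PF = (7−3)·7^(3−1) = 4×49 = 196 (Konheim–Weiss)
Example (6,4,1) → sorted (1,4,6): b_i ≤ 3+i ∀i, a PF.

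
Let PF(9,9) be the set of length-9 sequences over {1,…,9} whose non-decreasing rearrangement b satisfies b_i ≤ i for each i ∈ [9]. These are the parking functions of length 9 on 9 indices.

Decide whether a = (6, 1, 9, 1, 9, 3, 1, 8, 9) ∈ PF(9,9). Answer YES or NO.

NO

Rearranged: b = (1, 1, 1, 3, 6, 8, 9, 9, 9).
  b_1=1 ≤ 1
  b_2=1 ≤ 2
  b_3=1 ≤ 3
  b_4=3 ≤ 4
  b_5=6 > 5
  fails at i=5 ⇒ NO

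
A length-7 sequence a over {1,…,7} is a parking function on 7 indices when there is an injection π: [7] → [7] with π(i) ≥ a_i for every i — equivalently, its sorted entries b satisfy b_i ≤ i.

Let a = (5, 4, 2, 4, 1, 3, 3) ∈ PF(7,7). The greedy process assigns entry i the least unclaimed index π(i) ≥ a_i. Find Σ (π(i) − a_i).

6

Σπ = 7·8/2 = 28 (π permutes [7]); Σa = 5+4+2+4+1+3+3 = 22; disp = 28−22 = 6.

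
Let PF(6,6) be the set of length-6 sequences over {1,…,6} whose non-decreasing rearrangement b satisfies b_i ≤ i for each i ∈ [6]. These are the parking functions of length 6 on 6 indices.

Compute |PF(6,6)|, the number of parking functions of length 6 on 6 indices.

#PF = (6−6+1)·(6+1)^(6−1) = 1 · 16807 = 16807 [KW]
Check (3,1,1,4,6,5) → sorted (1,1,3,4,5,6): b_i ≤ i ∀i, a PF.

16807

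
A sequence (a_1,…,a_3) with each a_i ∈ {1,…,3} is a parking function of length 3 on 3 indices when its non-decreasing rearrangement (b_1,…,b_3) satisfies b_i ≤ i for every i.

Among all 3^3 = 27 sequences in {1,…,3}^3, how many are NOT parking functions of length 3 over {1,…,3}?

|PF(3,3)| = (3−3+1)·(3+1)^(3−1) = 1×16 = 16 [KW]
One tuple (3,3,2) → sorted (2,3,3): b_1=2>1, not a PF.
So 27 − 16 = 11 fail.

11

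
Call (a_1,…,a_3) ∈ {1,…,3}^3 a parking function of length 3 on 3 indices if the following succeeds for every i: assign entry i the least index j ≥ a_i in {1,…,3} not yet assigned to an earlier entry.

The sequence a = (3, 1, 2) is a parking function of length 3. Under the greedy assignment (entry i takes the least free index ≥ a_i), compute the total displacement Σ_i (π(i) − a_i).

Σπ = 3·4/2 = 6 (π permutes [3]); Σa = 3+1+2 = 6; disp = 6−6 = 0.

0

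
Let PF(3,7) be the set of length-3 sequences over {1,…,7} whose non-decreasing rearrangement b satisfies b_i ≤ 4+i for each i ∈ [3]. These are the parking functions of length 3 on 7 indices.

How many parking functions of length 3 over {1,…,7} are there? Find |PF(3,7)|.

|PF| = (7−3+1)·(7+1)^(3−1) = 5 · 64 = 320 (Konheim–Weiss)
One tuple (2,1,2) → sorted (1,2,2): b_i ≤ 4+i ∀i, a PF.

320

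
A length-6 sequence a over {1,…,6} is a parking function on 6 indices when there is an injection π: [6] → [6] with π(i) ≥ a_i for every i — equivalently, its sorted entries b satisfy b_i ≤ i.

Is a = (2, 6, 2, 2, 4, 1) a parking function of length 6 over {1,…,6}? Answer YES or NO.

Order a: b = (1, 2, 2, 2, 4, 6).
  b_1=1 ≤ 1
  b_2=2 ≤ 2
  b_3=2 ≤ 3
  b_4=2 ≤ 4
  b_5=4 ≤ 5
  b_6=6 ≤ 6
All bounds hold ⇒ YES

YES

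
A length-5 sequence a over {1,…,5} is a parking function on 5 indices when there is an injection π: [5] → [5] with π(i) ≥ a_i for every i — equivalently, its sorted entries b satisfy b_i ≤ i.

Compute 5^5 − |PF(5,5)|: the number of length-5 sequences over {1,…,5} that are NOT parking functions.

1829

|PF(5,5)| = (5−5+1)·(5+1)^(5−1) = 1 · 1296 = 1296 (Pollak)
Example (1,2,4,4,4) → sorted (1,2,4,4,4): b_3=4>3, not a PF.
5^5 − 1296 = 3125 − 1296 = 1829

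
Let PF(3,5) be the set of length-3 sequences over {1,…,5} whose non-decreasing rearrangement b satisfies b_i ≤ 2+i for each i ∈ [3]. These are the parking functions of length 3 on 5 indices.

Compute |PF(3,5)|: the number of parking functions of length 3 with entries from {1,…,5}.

|PF| = (5+1−3)·(5+1)^{3−1} = 3×36 = 108 (Pollak)
E.g. (3,5,3) → sorted (3,3,5): b_i ≤ 2+i ∀i, a PF.

108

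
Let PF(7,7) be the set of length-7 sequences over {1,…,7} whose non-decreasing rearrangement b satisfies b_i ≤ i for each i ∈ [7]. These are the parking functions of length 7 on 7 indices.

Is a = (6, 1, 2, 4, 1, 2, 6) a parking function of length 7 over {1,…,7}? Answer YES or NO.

Sorted: b = (1, 1, 2, 2, 4, 6, 6).
  b_1=1 ≤ 1
  b_2=1 ≤ 2
  b_3=2 ≤ 3
  b_4=2 ≤ 4
  b_5=4 ≤ 5
  b_6=6 ≤ 6
  b_7=6 ≤ 7
All bounds hold ⇒ YES

YES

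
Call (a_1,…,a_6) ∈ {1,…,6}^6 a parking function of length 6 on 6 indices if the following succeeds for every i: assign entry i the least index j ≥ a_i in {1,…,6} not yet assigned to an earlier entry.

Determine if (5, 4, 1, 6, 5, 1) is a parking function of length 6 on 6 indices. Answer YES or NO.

NO

Sorted: b = (1, 1, 4, 5, 5, 6).
  b_1=1 ≤ 1
  b_2=1 ≤ 2
  b_3=4 > 3
  fails at i=3 ⇒ NO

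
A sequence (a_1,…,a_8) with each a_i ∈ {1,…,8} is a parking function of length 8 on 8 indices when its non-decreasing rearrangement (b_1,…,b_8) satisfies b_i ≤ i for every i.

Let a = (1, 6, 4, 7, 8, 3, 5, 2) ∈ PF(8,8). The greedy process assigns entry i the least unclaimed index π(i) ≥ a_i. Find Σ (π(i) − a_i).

Σπ = 8·9/2 = 36 (π permutes [8]); Σa = 1+6+4+7+8+3+5+2 = 36; disp = 36−36 = 0.

0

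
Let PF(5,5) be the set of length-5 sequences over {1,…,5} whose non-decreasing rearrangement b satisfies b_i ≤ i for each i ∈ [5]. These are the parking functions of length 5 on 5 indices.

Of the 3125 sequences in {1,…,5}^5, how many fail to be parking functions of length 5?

1829

|PF(5,5)| = (5−5+1)·(5+1)^(5−1) = 1·1296 = 1296 (Konheim–Weiss)
One tuple (1,5,5,2,5) → sorted (1,2,5,5,5): b_3=5>3, not a PF.
So 3125 − 1296 = 1829 fail.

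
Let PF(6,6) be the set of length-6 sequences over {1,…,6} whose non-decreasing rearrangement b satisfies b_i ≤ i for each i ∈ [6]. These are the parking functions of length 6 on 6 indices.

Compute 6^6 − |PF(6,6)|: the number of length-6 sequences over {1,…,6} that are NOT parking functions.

#PF = (6−6+1)·(6+1)^(6−1) = 1 · 16807 = 16807
E.g. (3,5,3,5,4,5) → sorted (3,3,4,5,5,5): b_1=3>1, not a PF.
6^6 − 16807 = 46656 − 16807 = 29849

29849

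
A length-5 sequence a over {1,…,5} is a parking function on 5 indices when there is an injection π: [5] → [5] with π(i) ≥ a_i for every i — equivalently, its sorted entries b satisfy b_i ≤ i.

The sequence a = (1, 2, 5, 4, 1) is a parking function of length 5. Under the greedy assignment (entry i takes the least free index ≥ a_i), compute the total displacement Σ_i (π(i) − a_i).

2

Σπ = 5·6/2 = 15 (π permutes [5]); Σa = 1+2+5+4+1 = 13; disp = 15−13 = 2.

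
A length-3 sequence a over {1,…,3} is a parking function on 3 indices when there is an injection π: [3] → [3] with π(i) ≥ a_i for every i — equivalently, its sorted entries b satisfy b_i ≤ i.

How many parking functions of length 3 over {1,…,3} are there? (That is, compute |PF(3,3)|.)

#PF = (3−3+1)·(3+1)^(3−1) = 1·16 = 16
E.g. (1,1,2) → sorted (1,1,2): b_i ≤ i ∀i, a PF.

16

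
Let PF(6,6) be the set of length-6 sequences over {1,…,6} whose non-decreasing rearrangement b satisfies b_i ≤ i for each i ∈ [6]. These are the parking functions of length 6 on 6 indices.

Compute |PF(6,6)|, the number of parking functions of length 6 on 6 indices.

16807

#PF = 1·7^5 = 1 · 16807 = 16807 (Konheim–Weiss)
Check (1,3,2,2,4,2) → sorted (1,2,2,2,3,4): b_i ≤ i ∀i, a PF.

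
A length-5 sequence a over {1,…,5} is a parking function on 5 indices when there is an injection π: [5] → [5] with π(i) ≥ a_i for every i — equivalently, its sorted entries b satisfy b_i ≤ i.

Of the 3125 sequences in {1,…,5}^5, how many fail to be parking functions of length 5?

#PF = (5−5+1)·(5+1)^(5−1) = 1·1296 = 1296 [KW]
One tuple (3,3,5,3,4) → sorted (3,3,3,4,5): b_1=3>1, not a PF.
5^5 − 1296 = 3125 − 1296 = 1829

1829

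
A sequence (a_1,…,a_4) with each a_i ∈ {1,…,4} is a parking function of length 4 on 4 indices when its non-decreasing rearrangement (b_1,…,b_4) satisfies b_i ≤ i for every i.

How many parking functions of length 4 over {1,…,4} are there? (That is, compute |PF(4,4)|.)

Count = (4−4+1)·(4+1)^(4−1) = 1·125 = 125 (Pollak)
Check (3,3,1,1) → sorted (1,1,3,3): b_i ≤ i ∀i, a PF.

125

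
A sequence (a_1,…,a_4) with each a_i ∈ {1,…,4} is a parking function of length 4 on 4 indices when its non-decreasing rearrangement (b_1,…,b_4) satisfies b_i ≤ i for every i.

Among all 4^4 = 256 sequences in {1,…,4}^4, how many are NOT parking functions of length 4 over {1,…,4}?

|PF| = (4+1−4)·(4+1)^{4−1} = 1 · 125 = 125 (Konheim–Weiss)
Example (3,2,3,2) → sorted (2,2,3,3): b_1=2>1, not a PF.
Total 256; non-PF = 256−125 = 131

131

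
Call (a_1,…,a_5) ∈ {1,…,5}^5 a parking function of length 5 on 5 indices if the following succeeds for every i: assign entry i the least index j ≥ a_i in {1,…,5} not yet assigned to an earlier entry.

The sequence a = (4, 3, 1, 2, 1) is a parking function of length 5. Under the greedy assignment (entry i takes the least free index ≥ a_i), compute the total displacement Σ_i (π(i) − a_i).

Σπ = 15 ({1..5} each once); Σa = 4+3+1+2+1 = 11; disp = 15−11 = 4.

4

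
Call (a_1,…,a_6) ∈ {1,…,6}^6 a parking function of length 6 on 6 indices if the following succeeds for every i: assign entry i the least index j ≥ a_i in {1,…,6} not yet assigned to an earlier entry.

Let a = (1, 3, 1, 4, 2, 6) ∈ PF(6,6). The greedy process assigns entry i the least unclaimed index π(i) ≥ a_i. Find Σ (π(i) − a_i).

Σπ = 6·7/2 = 21 (π permutes [6]); Σa = 1+3+1+4+2+6 = 17; disp = 21−17 = 4.

4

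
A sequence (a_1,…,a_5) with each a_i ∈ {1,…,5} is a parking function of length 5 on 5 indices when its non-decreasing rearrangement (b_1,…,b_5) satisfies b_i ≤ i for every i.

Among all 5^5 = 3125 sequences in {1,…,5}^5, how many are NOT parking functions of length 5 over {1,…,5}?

1829

|PF| = (5+1−5)·(5+1)^{5−1} = 1·1296 = 1296 (Pollak)
Example (1,4,5,5,1) → sorted (1,1,4,5,5): b_3=4>3, not a PF.
So 3125 − 1296 = 1829 fail.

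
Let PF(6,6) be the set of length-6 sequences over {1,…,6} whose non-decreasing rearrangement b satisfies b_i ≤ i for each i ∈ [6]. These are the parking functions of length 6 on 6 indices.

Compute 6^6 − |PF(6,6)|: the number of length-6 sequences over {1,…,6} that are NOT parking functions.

29849

#PF = (6+1−6)·(6+1)^{6−1} = 1 · 16807 = 16807 (Konheim–Weiss)
Example (5,6,4,6,1,6) → sorted (1,4,5,6,6,6): b_2=4>2, not a PF.
6^6 − 16807 = 46656 − 16807 = 29849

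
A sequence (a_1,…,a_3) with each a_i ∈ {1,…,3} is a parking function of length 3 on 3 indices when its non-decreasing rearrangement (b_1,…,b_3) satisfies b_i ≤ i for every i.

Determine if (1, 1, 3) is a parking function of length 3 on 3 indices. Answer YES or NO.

YES

Rearranged: b = (1, 1, 3).
  b_1=1 ≤ 1
  b_2=1 ≤ 2
  b_3=3 ≤ 3
All bounds hold ⇒ YES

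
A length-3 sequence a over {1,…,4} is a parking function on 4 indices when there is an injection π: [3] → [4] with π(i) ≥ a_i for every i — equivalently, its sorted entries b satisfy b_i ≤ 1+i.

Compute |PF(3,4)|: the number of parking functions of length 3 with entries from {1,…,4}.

50

Count = (4+1−3)·(4+1)^{3−1} = 2·25 = 50 [KW]
One tuple (4,1,2) → sorted (1,2,4): b_i ≤ 1+i ∀i, a PF.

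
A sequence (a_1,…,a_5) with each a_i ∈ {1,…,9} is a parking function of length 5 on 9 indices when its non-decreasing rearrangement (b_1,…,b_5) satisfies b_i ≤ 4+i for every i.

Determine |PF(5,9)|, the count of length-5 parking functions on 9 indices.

Count = 5·10^4 = 5·10000 = 50000
One tuple (6,3,9,4,8) → sorted (3,4,6,8,9): b_i ≤ 4+i ∀i, a PF.

50000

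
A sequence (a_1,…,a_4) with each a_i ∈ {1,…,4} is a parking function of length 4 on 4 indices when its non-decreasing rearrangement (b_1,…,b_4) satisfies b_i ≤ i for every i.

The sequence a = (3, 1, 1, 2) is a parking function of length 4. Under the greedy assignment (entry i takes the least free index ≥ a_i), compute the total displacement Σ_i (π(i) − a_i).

3

Σπ(i) = 1+…+4 = 10; Σa = 3+1+1+2 = 7; disp = 10−7 = 3.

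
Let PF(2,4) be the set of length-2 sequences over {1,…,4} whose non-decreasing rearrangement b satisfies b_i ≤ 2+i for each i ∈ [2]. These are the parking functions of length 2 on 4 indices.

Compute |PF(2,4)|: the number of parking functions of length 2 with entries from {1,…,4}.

Count = 3·5^1 = 3×5 = 15 (Pollak)
Example (3,4) → sorted (3,4): b_i ≤ 2+i ∀i, a PF.

15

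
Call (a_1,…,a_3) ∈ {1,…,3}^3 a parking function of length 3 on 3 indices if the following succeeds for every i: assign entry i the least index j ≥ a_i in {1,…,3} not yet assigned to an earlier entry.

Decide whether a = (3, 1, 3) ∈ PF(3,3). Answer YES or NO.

NO

Order a: b = (1, 3, 3).
  b_1=1 ≤ 1
  b_2=3 > 2
  fails at i=2 ⇒ NO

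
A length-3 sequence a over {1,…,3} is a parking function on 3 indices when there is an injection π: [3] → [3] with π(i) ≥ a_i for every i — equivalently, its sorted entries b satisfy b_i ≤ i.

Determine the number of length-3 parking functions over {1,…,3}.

16

|PF| = (3+1−3)·(3+1)^{3−1} = 1×16 = 16 (Konheim–Weiss)
Example (2,1,2) → sorted (1,2,2): b_i ≤ i ∀i, a PF.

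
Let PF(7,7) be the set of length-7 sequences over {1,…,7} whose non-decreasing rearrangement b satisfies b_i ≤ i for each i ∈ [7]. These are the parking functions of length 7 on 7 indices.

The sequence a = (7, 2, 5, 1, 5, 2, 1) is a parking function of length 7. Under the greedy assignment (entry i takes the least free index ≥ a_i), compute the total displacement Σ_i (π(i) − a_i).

Σπ(i) = 1+…+7 = 28; Σa = 7+2+5+1+5+2+1 = 23; disp = 28−23 = 5.

5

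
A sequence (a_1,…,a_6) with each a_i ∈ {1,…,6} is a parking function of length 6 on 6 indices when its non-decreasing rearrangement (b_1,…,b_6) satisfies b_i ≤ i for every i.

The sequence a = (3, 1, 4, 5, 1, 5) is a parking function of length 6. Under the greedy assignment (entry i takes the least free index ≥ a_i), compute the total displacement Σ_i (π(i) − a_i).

2

Σπ = 21 ({1..6} each once); Σa = 3+1+4+5+1+5 = 19; disp = 21−19 = 2.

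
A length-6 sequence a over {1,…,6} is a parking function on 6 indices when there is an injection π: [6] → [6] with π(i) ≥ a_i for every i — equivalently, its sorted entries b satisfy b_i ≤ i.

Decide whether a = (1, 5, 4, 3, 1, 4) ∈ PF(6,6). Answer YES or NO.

Order a: b = (1, 1, 3, 4, 4, 5).
  b_1=1 ≤ 1
  b_2=1 ≤ 2
  b_3=3 ≤ 3
  b_4=4 ≤ 4
  b_5=4 ≤ 5
  b_6=5 ≤ 6
All bounds hold ⇒ YES

YES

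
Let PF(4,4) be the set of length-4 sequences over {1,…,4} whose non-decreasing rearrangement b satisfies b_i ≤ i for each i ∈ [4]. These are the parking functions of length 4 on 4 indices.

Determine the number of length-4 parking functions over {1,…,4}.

|PF(4,4)| = (4+1−4)·(4+1)^{4−1} = 1·125 = 125 [KW]
Check (2,1,2,2) → sorted (1,2,2,2): b_i ≤ i ∀i, a PF.

125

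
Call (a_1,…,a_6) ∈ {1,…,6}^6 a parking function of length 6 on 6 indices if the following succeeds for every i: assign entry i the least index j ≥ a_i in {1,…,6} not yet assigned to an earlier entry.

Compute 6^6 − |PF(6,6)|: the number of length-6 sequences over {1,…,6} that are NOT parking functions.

29849

|PF(6,6)| = (6−6+1)·(6+1)^(6−1) = 1 · 16807 = 16807
E.g. (5,1,6,6,6,1) → sorted (1,1,5,6,6,6): b_3=5>3, not a PF.
So 46656 − 16807 = 29849 fail.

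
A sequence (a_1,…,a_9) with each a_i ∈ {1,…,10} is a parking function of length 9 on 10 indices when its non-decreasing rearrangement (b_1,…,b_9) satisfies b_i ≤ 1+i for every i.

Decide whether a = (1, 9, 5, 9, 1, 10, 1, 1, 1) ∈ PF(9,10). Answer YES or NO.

Order a: b = (1, 1, 1, 1, 1, 5, 9, 9, 10).
  b_1=1 ≤ 2
  b_2=1 ≤ 3
  b_3=1 ≤ 4
  b_4=1 ≤ 5
  b_5=1 ≤ 6
  b_6=5 ≤ 7
  b_7=9 > 8
  fails at i=7 ⇒ NO

NO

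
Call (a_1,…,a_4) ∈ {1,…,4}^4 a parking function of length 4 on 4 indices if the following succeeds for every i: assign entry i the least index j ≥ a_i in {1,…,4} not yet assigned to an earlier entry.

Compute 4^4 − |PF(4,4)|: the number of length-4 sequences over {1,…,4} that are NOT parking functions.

131

|PF(4,4)| = (5−4)·5^(4−1) = 1 · 125 = 125 [KW]
Check (3,1,3,4) → sorted (1,3,3,4): b_2=3>2, not a PF.
So 256 − 125 = 131 fail.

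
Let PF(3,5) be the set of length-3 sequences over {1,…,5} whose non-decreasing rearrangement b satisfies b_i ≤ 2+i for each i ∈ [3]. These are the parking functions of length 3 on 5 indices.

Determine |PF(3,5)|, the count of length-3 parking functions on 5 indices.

|PF| = 3·6^2 = 3·36 = 108 (Konheim–Weiss)
Example (5,2,4) → sorted (2,4,5): b_i ≤ 2+i ∀i, a PF.

108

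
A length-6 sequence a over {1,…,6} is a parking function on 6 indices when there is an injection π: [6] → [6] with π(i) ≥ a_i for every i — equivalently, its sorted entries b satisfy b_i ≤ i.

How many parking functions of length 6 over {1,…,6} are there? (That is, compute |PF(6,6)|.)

16807

|PF(6,6)| = (6−6+1)·(6+1)^(6−1) = 1 · 16807 = 16807
One tuple (5,6,1,1,3,2) → sorted (1,1,2,3,5,6): b_i ≤ i ∀i, a PF.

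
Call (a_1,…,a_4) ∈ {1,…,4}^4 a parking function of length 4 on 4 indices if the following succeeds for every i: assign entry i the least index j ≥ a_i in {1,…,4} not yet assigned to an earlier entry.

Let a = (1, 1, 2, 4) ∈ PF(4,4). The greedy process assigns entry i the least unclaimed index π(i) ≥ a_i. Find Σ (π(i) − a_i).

2

Σπ = 4·5/2 = 10 (π permutes [4]); Σa = 1+1+2+4 = 8; disp = 10−8 = 2.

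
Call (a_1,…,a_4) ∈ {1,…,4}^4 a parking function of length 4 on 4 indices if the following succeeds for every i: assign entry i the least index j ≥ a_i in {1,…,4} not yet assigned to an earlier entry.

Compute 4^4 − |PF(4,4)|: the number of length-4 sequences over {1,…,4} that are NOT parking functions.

131

|PF(4,4)| = (5−4)·5^(4−1) = 1·125 = 125 (Pollak)
One tuple (4,3,3,3) → sorted (3,3,3,4): b_1=3>1, not a PF.
So 256 − 125 = 131 fail.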